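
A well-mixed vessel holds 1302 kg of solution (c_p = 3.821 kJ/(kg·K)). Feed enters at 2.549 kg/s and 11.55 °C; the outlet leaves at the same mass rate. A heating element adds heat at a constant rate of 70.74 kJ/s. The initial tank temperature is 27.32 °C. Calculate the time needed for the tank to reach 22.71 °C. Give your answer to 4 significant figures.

398.8 s

M c_p dT/dt = ṁ c_p (T_in − T) + Q̇.
τ = M/ṁ = 510.789 s; T_ss = T_in + Q̇/(ṁ c_p) = 18.8130 °C.
T(t) = T_ss + (T₀ − T_ss) e^(−t/τ). Set T = 22.71:
e^(−t/τ) = (22.71 − 18.8130)/(27.32 − 18.8130) = 0.458091
t = −510.789 · ln(0.458091) = 398.766 s.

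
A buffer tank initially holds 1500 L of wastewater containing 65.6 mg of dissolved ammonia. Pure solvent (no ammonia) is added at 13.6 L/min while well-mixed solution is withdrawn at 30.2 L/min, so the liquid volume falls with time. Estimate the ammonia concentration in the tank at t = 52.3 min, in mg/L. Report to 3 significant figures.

0.0215 mg/L

Let m(t) be the amount of ammonia. Volume: V(t) = V₀ + (Q_in − Q_out) t = 1500 − 16.600 t; V(52.3) = 631.82 L.
Species balance (pure solvent in): dm/dt = −Q_out · m/V(t).
Separate: dm/m = −Q_out dt/V(t) ⇒ ln(m/m₀) = −(Q_out/(Q_in−Q_out)) ln(V/V₀).
m = m₀ (V₀/V)^(Q_out/(Q_in−Q_out)) = 65.6 × (1500/631.82)^(-1.8193) = 13.607 mg.
C = m/V = 13.607/631.82 = 0.021537 mg/L.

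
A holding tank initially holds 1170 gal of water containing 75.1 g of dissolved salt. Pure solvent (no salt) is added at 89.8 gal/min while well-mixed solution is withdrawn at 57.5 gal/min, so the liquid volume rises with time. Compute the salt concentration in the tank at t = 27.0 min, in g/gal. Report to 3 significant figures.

0.0136 g/gal

Let m(t) be the amount of salt. Volume: V(t) = V₀ + (Q_in − Q_out) t = 1170 + 32.300 t; V(27.0) = 2042.1 gal.
Solute balance: dm/dt = 0 − Q_out C = −Q_out m/V(t).
Separate: dm/m = −Q_out dt/V(t) ⇒ ln(m/m₀) = −(Q_out/(Q_in−Q_out)) ln(V/V₀).
m = m₀ (V₀/V)^(Q_out/(Q_in−Q_out)) = 75.1 × (1170/2042.1)^(1.7802) = 27.863 g.
C = m/V = 27.863/2042.1 = 0.013644 g/gal.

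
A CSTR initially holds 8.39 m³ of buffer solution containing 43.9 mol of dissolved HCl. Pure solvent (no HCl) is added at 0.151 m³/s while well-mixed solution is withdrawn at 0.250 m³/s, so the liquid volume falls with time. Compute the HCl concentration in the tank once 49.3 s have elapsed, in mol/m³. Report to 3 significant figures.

1.38 mol/m³

Total volume: dV/dt = Q_in − Q_out = -0.099000 m³/s, so V(t) = 8.39 − 0.099000 t and V(49.3) = 3.5093 m³.
Species balance (pure solvent in): dm/dt = −Q_out · m/V(t).
Separate: dm/m = −Q_out dt/V(t) ⇒ ln(m/m₀) = −(Q_out/(Q_in−Q_out)) ln(V/V₀).
m = m₀ (V₀/V)^(Q_out/(Q_in−Q_out)) = 43.9 × (8.39/3.5093)^(-2.5253) = 4.8591 mol.
C = m/V = 4.8591/3.5093 = 1.3846 mol/m³.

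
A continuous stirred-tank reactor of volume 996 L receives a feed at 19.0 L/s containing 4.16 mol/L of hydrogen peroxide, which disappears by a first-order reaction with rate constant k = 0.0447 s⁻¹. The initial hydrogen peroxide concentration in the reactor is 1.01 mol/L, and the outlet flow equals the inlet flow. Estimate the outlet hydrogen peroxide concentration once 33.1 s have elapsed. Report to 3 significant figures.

1.22 mol/L

Accumulation = in − out − consumed: V dC/dt = Q C_in − Q C − k V C.
This is linear with rate a = Q/V + k = 0.063776 s⁻¹.
C_ss = Q C_in/(Q + kV) = 1.2443 mol/L; C(t) = C_ss + (C₀ − C_ss) e^(−a t).
C(33.1) = 1.2443 + (-0.23431)·e^(−0.063776·33.1) = 1.2443 + (-0.23431)·0.12112 = 1.2159 mol/L.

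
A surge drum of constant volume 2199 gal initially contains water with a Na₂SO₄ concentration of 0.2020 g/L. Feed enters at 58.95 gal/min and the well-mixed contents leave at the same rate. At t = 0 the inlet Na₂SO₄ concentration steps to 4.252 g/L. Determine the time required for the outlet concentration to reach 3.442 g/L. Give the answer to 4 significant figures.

Accumulation = in − out for the solute gives V dC/dt = Q(C_in − C), so τ = V/Q = 37.3028 min.
C(t) = C_in + (C₀ − C_in) e^(−t/τ). Set C = 3.442 and solve for t:
e^(−t/τ) = (C − C_in)/(C₀ − C_in) = (3.442 − 4.252)/(0.2020 − 4.252) = 0.200000
t = −τ ln(…) = 37.3028 × 1.60944 = 60.0365 min.

60.04 min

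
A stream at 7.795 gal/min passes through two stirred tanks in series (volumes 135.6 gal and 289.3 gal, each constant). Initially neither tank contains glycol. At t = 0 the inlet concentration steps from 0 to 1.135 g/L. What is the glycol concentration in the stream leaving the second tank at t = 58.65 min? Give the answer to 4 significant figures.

0.7295 g/L

Each tank obeys Vᵢ dCᵢ/dt = Q(Cᵢ₋₁ − Cᵢ), so τᵢ = Vᵢ/Q.
τ₁ = 135.6/7.795 = 17.3958 min; τ₂ = 289.3/7.795 = 37.1135 min.
Tank 1: C₁ = C_in(1 − e^(−t/τ₁)). Tank 2 (τ₁ ≠ τ₂): C₂ = C_in[1 − (τ₁ e^(−t/τ₁) − τ₂ e^(−t/τ₂))/(τ₁ − τ₂)].
At t = 58.65: e^(−t/τ₁) = 0.0343377, e^(−t/τ₂) = 0.205916.
C₂ = 1.135·[1 − (17.3958·0.0343377 − 37.1135·0.205916)/(-19.7178)] = 1.135·0.642711 = 0.729477 g/L.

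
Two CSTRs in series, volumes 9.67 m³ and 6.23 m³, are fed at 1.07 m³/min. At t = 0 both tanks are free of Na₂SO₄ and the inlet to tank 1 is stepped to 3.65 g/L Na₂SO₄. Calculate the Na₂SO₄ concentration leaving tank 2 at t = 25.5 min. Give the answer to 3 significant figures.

3.12 g/L

Each tank obeys Vᵢ dCᵢ/dt = Q(Cᵢ₋₁ − Cᵢ), so τᵢ = Vᵢ/Q.
τ₁ = 9.67/1.07 = 9.0374 min; τ₂ = 6.23/1.07 = 5.8224 min.
Solving the cascade with C₁(0)=C₂(0)=0 gives C₂(t) = C_in[1 − (τ₁ e^(−t/τ₁) − τ₂ e^(−t/τ₂))/(τ₁ − τ₂)].
At t = 25.5: e^(−t/τ₁) = 0.059510, e^(−t/τ₂) = 0.012530.
C₂ = 3.65·[1 − (9.0374·0.059510 − 5.8224·0.012530)/(3.2150)] = 3.65·0.85541 = 3.1222 g/L.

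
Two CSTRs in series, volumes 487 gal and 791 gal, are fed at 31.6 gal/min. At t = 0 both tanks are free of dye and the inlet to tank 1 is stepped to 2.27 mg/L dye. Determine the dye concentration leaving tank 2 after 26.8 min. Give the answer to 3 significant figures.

Time constants: τᵢ = Vᵢ/Q for each well-mixed tank.
τ₁ = 487/31.6 = 15.411 min; τ₂ = 791/31.6 = 25.032 min.
Solving the cascade with C₁(0)=C₂(0)=0 gives C₂(t) = C_in[1 − (τ₁ e^(−t/τ₁) − τ₂ e^(−t/τ₂))/(τ₁ − τ₂)].
At t = 26.8: e^(−t/τ₁) = 0.17570, e^(−t/τ₂) = 0.34279.
C₂ = 2.27·[1 − (15.411·0.17570 − 25.032·0.34279)/(-9.6203)] = 2.27·0.38954 = 0.88426 mg/L.

0.884 mg/L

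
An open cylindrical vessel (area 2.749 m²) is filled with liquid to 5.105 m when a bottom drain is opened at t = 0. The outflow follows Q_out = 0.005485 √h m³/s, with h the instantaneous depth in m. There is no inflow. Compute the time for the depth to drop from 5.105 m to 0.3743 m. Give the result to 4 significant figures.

With no inflow, A dh/dt = −0.005485 √h.
This is separable: 2 d(√h)/dt = −0.005485/A, so √h = √h₀ − (0.005485/(2A)) t.
t = 2A(√h₀ − √h)/0.005485 = 2·2.749·(√5.105 − √0.3743)/0.005485
  = 5.49800 × (2.25942 − 0.611801) / 0.005485 = 1651.53 s.

1652 s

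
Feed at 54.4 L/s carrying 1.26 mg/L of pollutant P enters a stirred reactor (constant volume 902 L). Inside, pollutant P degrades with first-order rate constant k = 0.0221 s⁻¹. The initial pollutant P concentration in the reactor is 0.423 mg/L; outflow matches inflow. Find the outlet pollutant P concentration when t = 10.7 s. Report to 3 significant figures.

0.715 mg/L

Accumulation = in − out − consumed: V dC/dt = Q C_in − Q C − k V C.
This is linear with rate a = Q/V + k = 0.082410 s⁻¹.
C_ss = Q C_in/(Q + kV) = 0.92211 mg/L; C(t) = C_ss + (C₀ − C_ss) e^(−a t).
C(10.7) = 0.92211 + (-0.49911)·e^(−0.082410·10.7) = 0.92211 + (-0.49911)·0.41404 = 0.71546 mg/L.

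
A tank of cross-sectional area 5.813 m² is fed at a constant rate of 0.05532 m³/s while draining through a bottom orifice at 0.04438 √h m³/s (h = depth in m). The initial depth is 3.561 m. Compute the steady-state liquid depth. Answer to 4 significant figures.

A dh/dt = Q_in − 0.04438 √h. Steady state requires inflow = outflow:
Q_in = 0.04438 √h_ss ⇒ √h_ss = 0.05532/0.04438 = 1.24651.
h_ss = 1.24651² = 1.55378 m. (Since h₀ = 3.561 m > h_ss, the level will fall toward this value.)

1.554 m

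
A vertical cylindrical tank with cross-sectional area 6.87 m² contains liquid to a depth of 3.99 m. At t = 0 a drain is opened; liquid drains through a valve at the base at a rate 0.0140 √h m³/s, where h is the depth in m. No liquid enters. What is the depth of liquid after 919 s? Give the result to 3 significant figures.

1.13 m

Unsteady balance on liquid volume: A dh/dt = −0.0140 √h.
∫ h^(−1/2) dh = −(0.0140/A) ∫ dt, giving 2√h = 2√h₀ − (0.0140/A) t.
√h = √3.99 − 0.0140·919/(2·6.87) = 1.9975 − 0.93639 = 1.0611.
h = 1.0611² = 1.1260 m.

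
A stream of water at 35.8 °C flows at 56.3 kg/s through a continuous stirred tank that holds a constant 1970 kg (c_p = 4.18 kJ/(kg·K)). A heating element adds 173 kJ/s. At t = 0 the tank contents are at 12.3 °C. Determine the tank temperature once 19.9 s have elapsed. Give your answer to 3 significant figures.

First-law balance (no shaft work): M c_p dT/dt = ṁ c_p (T_in − T) + 173.
τ = M/ṁ = 34.991 s; T_ss = T_in + Q̇/(ṁ c_p) = 35.8 + 173/(56.3·4.18) = 36.535 °C.
This is linear first-order; T(t) = T_ss + (T₀ − T_ss) e^(−t/τ).
T(19.9) = 36.535 + (-24.235)·e^(−19.9/34.991) = 36.535 + (-24.235)·0.56625 = 22.812 °C.

22.8 °C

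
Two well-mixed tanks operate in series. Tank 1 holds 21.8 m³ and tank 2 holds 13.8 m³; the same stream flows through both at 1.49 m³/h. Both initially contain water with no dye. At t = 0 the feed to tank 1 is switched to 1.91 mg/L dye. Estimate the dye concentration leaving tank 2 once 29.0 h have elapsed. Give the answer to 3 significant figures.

Each tank obeys Vᵢ dCᵢ/dt = Q(Cᵢ₋₁ − Cᵢ), so τᵢ = Vᵢ/Q.
τ₁ = 21.8/1.49 = 14.631 h; τ₂ = 13.8/1.49 = 9.2617 h.
Tank 1: C₁ = C_in(1 − e^(−t/τ₁)). Tank 2 (τ₁ ≠ τ₂): C₂ = C_in[1 − (τ₁ e^(−t/τ₁) − τ₂ e^(−t/τ₂))/(τ₁ − τ₂)].
At t = 29.0: e^(−t/τ₁) = 0.13778, e^(−t/τ₂) = 0.043667.
C₂ = 1.91·[1 − (14.631·0.13778 − 9.2617·0.043667)/(5.3691)] = 1.91·0.69988 = 1.3368 mg/L.

1.34 mg/L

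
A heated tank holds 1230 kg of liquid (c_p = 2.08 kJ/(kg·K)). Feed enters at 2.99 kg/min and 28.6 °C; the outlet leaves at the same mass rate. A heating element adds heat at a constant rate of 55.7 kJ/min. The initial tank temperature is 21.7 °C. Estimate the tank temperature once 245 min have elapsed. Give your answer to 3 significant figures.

M c_p dT/dt = ṁ c_p (T_in − T) + Q̇.
τ = M/ṁ = 411.37 min; T_ss = T_in + Q̇/(ṁ c_p) = 28.6 + 55.7/(2.99·2.08) = 37.556 °C.
Integrating: T(t) = T_ss + (T₀ − T_ss) e^(−t/τ).
T(245) = 37.556 + (-15.856)·e^(−245/411.37) = 37.556 + (-15.856)·0.55125 = 28.815 °C.

28.8 °C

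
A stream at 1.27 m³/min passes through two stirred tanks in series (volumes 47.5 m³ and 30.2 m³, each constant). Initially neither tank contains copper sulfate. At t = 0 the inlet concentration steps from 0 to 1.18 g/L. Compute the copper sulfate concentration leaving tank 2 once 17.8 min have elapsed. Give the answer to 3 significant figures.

0.141 g/L

Species balance on tank i: dCᵢ/dt = (Cᵢ₋₁ − Cᵢ)/τᵢ with τᵢ = Vᵢ/Q.
τ₁ = 47.5/1.27 = 37.402 min; τ₂ = 30.2/1.27 = 23.780 min.
Tank 1: C₁ = C_in(1 − e^(−t/τ₁)). Tank 2 (τ₁ ≠ τ₂): C₂ = C_in[1 − (τ₁ e^(−t/τ₁) − τ₂ e^(−t/τ₂))/(τ₁ − τ₂)].
At t = 17.8: e^(−t/τ₁) = 0.62132, e^(−t/τ₂) = 0.47306.
C₂ = 1.18·[1 − (37.402·0.62132 − 23.780·0.47306)/(13.622)] = 1.18·0.11987 = 0.14145 g/L.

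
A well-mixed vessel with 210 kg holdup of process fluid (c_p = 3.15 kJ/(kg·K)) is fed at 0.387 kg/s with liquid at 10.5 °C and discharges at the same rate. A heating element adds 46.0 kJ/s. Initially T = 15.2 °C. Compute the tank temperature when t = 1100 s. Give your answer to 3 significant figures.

43.9 °C

M c_p dT/dt = ṁ c_p (T_in − T) + Q̇.
τ = M/ṁ = 542.64 s; T_ss = T_in + Q̇/(ṁ c_p) = 10.5 + 46.0/(0.387·3.15) = 48.234 °C.
Integrating: T(t) = T_ss + (T₀ − T_ss) e^(−t/τ).
T(1100) = 48.234 + (-33.034)·e^(−1100/542.64) = 48.234 + (-33.034)·0.13171 = 43.883 °C.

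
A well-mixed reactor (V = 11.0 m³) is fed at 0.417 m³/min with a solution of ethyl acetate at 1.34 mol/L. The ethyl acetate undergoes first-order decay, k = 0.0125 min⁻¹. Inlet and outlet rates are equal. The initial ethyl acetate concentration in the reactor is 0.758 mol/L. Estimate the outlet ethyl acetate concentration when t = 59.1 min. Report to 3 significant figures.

V dC/dt = Q(C_in − C) − k V C.
This is linear with rate a = Q/V + k = 0.050409 min⁻¹.
C_ss = Q C_in/(Q + kV) = 1.0077 mol/L; C(t) = C_ss + (C₀ − C_ss) e^(−a t).
C(59.1) = 1.0077 + (-0.24972)·e^(−0.050409·59.1) = 1.0077 + (-0.24972)·0.050835 = 0.99502 mol/L.

0.995 mol/L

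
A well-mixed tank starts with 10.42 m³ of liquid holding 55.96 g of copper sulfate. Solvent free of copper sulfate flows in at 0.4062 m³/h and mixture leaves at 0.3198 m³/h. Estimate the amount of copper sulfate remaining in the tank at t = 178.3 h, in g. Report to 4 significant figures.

Total volume: dV/dt = Q_in − Q_out = 0.0864000 m³/h, so V(t) = 10.42 + 0.0864000 t and V(178.3) = 25.8251 m³.
Solute balance: dm/dt = 0 − Q_out C = −Q_out m/V(t).
dm/m = −Q_out dt/(V₀ + 0.0864000 t); integrating gives ln(m/m₀) = −(Q_out/(Q_in−Q_out)) ln(V/V₀).
m = m₀ (V₀/V)^(Q_out/(Q_in−Q_out)) = 55.96 × (10.42/25.8251)^(3.70139) = 1.94484 g.

1.945 g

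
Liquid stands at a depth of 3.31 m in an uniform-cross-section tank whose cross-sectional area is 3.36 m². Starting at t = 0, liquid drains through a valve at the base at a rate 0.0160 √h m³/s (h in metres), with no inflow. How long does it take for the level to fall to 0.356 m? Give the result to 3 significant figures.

A dh/dt = −Q_out = −0.0160 √h.
∫ h^(−1/2) dh = −(0.0160/A) ∫ dt, giving 2√h = 2√h₀ − (0.0160/A) t.
t = 2A(√h₀ − √h)/0.0160 = 2·3.36·(√3.31 − √0.356)/0.0160
  = 6.7200 × (1.8193 − 0.59666) / 0.0160 = 513.53 s.

514 s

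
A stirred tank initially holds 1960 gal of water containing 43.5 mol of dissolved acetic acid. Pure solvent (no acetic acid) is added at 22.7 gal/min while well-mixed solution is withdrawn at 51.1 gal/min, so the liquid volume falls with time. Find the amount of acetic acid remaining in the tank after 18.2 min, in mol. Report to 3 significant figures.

25.1 mol

Total volume: dV/dt = Q_in − Q_out = -28.400 gal/min, so V(t) = 1960 − 28.400 t and V(18.2) = 1443.1 gal.
Solute balance: dm/dt = 0 − Q_out C = −Q_out m/V(t).
Separate: dm/m = −Q_out dt/V(t) ⇒ ln(m/m₀) = −(Q_out/(Q_in−Q_out)) ln(V/V₀).
m = m₀ (V₀/V)^(Q_out/(Q_in−Q_out)) = 43.5 × (1960/1443.1)^(-1.7993) = 25.076 mol.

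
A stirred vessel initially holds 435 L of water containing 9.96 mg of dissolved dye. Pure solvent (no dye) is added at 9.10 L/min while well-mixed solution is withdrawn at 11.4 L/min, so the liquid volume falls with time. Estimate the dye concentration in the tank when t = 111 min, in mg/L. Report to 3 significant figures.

Total volume: dV/dt = Q_in − Q_out = -2.3000 L/min, so V(t) = 435 − 2.3000 t and V(111) = 179.70 L.
Solute balance: dm/dt = 0 − Q_out C = −Q_out m/V(t).
dm/m = −Q_out dt/(V₀ − 2.3000 t); integrating gives ln(m/m₀) = −(Q_out/(Q_in−Q_out)) ln(V/V₀).
m = m₀ (V₀/V)^(Q_out/(Q_in−Q_out)) = 9.96 × (435/179.70)^(-4.9565) = 0.12452 mg.
C = m/V = 0.12452/179.70 = 0.00069294 mg/L.

0.000693 mg/L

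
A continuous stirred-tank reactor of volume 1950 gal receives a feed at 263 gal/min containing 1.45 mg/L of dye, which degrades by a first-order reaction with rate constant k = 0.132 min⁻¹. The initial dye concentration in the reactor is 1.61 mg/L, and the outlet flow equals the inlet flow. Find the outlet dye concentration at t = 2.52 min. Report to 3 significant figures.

1.18 mg/L

Species balance: V dC/dt = Q C_in − Q C − k V C.
This is linear with rate a = Q/V + k = 0.26687 min⁻¹.
C_ss = Q C_in/(Q + kV) = 0.73280 mg/L; C(t) = C_ss + (C₀ − C_ss) e^(−a t).
C(2.52) = 0.73280 + (0.87720)·e^(−0.26687·2.52) = 0.73280 + (0.87720)·0.51042 = 1.1805 mg/L.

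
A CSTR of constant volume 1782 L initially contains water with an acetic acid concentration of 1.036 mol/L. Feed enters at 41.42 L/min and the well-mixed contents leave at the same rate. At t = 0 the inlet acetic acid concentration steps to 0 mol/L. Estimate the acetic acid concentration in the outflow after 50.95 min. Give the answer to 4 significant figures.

0.3170 mol/L

Mass balance on the solute (V constant): V dC/dt = Q(C_in − C).
Time constant τ = V/Q = 1782/41.42 = 43.0227 min.
Solution: C(t) = C_in + (C₀ − C_in) e^(−t/τ).
C(50.95) = 0 + (1.036 − 0)·e^(−50.95/43.0227) = 0 + (1.03600)·0.305973 = 0.316988 mol/L.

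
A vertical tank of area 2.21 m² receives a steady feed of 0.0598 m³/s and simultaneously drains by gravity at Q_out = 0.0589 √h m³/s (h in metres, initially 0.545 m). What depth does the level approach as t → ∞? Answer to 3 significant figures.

1.03 m

Accumulation of liquid (constant cross-section A): A dh/dt = Q_in − 0.0589 √h. At steady state dh/dt = 0:
Q_in = 0.0589 √h_ss ⇒ √h_ss = 0.0598/0.0589 = 1.0153.
h_ss = 1.0153² = 1.0308 m. (Since h₀ = 0.545 m < h_ss, the level will rise toward this value.)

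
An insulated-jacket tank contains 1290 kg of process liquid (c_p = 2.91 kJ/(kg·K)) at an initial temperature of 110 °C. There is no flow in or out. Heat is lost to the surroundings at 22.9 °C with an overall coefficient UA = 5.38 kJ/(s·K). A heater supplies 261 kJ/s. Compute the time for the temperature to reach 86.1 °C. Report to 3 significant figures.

674 s

M c_p dT/dt = −UA(T − T_amb) + Q̇.
τ = M c_p/UA = 697.75 s; T_ss = T_amb + Q̇/UA = 22.9 + 261/5.38 = 71.413 °C.
T(t) = T_ss + (T₀ − T_ss)e^(−t/τ); set T = 86.1:
t = −τ ln[(T − T_ss)/(T₀ − T_ss)] = −697.75 · ln(0.38062) = 673.99 s.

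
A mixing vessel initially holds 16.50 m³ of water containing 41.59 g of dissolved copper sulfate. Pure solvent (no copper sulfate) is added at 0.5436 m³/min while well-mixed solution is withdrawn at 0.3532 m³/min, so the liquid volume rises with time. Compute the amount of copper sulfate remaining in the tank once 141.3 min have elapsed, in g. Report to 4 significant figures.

Let m(t) be the amount of copper sulfate. Volume: V(t) = V₀ + (Q_in − Q_out) t = 16.50 + 0.190400 t; V(141.3) = 43.4035 m³.
Species balance (pure solvent in): dm/dt = −Q_out · m/V(t).
Separate: dm/m = −Q_out dt/V(t) ⇒ ln(m/m₀) = −(Q_out/(Q_in−Q_out)) ln(V/V₀).
m = m₀ (V₀/V)^(Q_out/(Q_in−Q_out)) = 41.59 × (16.50/43.4035)^(1.85504) = 6.91505 g.

6.915 g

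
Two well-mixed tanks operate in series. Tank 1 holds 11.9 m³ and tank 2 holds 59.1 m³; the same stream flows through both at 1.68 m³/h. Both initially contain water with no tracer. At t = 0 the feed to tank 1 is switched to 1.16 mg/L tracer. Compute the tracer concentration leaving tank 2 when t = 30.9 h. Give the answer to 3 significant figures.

Each tank obeys Vᵢ dCᵢ/dt = Q(Cᵢ₋₁ − Cᵢ), so τᵢ = Vᵢ/Q.
τ₁ = 11.9/1.68 = 7.0833 h; τ₂ = 59.1/1.68 = 35.179 h.
Tank 1: C₁ = C_in(1 − e^(−t/τ₁)). Tank 2 (τ₁ ≠ τ₂): C₂ = C_in[1 − (τ₁ e^(−t/τ₁) − τ₂ e^(−t/τ₂))/(τ₁ − τ₂)].
At t = 30.9: e^(−t/τ₁) = 0.012748, e^(−t/τ₂) = 0.41546.
C₂ = 1.16·[1 − (7.0833·0.012748 − 35.179·0.41546)/(-28.095)] = 1.16·0.48301 = 0.56029 mg/L.

0.560 mg/L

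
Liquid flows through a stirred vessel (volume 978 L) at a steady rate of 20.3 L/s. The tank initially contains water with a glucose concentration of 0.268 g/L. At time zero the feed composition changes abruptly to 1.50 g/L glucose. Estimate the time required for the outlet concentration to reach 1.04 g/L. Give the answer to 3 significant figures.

47.5 s

Accumulation = in − out for the solute gives V dC/dt = Q(C_in − C), so τ = V/Q = 48.177 s.
C(t) = C_in + (C₀ − C_in) e^(−t/τ). Set C = 1.04 and solve for t:
e^(−t/τ) = (C − C_in)/(C₀ − C_in) = (1.04 − 1.50)/(0.268 − 1.50) = 0.37338
t = −τ ln(…) = 48.177 × 0.98517 = 47.463 s.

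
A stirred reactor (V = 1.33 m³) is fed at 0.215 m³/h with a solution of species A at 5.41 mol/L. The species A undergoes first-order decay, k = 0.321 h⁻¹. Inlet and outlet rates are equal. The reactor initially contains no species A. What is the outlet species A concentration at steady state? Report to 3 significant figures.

1.81 mol/L

Accumulation = in − out − consumed: V dC/dt = Q C_in − Q C − k V C.
At steady state: 0 = Q C_in − (Q + kV) C_ss, so C_ss = Q C_in/(Q + kV).
C_ss = 0.215·5.41/(0.215 + 0.321·1.33) = 1.1631/0.64193 = 1.8120 mol/L.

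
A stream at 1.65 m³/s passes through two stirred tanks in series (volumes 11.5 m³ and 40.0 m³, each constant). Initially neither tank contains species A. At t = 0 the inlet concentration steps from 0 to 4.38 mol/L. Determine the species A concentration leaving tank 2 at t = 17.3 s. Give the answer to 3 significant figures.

1.52 mol/L

Species balance on tank i: dCᵢ/dt = (Cᵢ₋₁ − Cᵢ)/τᵢ with τᵢ = Vᵢ/Q.
τ₁ = 11.5/1.65 = 6.9697 s; τ₂ = 40.0/1.65 = 24.242 s.
Solving the cascade with C₁(0)=C₂(0)=0 gives C₂(t) = C_in[1 − (τ₁ e^(−t/τ₁) − τ₂ e^(−t/τ₂))/(τ₁ − τ₂)].
At t = 17.3: e^(−t/τ₁) = 0.083561, e^(−t/τ₂) = 0.48987.
C₂ = 4.38·[1 − (6.9697·0.083561 − 24.242·0.48987)/(-17.273)] = 4.38·0.34619 = 1.5163 mol/L.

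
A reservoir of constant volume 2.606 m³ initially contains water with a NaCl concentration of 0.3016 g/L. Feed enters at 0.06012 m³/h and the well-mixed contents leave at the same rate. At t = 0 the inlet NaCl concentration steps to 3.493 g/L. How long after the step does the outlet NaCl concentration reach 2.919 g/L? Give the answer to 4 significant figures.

74.36 h

Unsteady species balance (constant V, well mixed): V dC/dt = Q(C_in − C), so τ = V/Q = 43.3466 h.
C(t) = C_in + (C₀ − C_in) e^(−t/τ). Set C = 2.919 and solve for t:
e^(−t/τ) = (C − C_in)/(C₀ − C_in) = (2.919 − 3.493)/(0.3016 − 3.493) = 0.179858
t = −τ ln(…) = 43.3466 × 1.71559 = 74.3649 h.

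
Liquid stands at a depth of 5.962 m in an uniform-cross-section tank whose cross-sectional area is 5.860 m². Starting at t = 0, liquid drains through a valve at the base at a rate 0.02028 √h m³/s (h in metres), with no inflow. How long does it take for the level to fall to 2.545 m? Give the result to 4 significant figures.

489.2 s

With no inflow, A dh/dt = −0.02028 √h.
This is separable: 2 d(√h)/dt = −0.02028/A, so √h = √h₀ − (0.02028/(2A)) t.
t = 2A(√h₀ − √h)/0.02028 = 2·5.860·(√5.962 − √2.545)/0.02028
  = 11.7200 × (2.44172 − 1.59531) / 0.02028 = 489.151 s.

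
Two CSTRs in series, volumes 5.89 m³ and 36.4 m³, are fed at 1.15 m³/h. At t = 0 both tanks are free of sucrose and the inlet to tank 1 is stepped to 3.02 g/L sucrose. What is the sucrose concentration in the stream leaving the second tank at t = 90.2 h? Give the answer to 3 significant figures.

2.81 g/L

Species balance on tank i: dCᵢ/dt = (Cᵢ₋₁ − Cᵢ)/τᵢ with τᵢ = Vᵢ/Q.
τ₁ = 5.89/1.15 = 5.1217 h; τ₂ = 36.4/1.15 = 31.652 h.
Tank 1: C₁ = C_in(1 − e^(−t/τ₁)). Tank 2 (τ₁ ≠ τ₂): C₂ = C_in[1 − (τ₁ e^(−t/τ₁) − τ₂ e^(−t/τ₂))/(τ₁ − τ₂)].
At t = 90.2: e^(−t/τ₁) = 2.2467e-08, e^(−t/τ₂) = 0.057860.
C₂ = 3.02·[1 − (5.1217·2.2467e-08 − 31.652·0.057860)/(-26.530)] = 3.02·0.93097 = 2.8115 g/L.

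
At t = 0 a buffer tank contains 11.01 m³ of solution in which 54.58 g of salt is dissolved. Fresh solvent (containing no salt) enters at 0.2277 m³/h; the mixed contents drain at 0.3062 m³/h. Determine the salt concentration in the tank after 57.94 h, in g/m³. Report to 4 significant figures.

Total volume: dV/dt = Q_in − Q_out = -0.0785000 m³/h, so V(t) = 11.01 − 0.0785000 t and V(57.94) = 6.46171 m³.
No salt enters, so dm/dt = −Q_out · (m/V).
dm/m = −Q_out dt/(V₀ − 0.0785000 t); integrating gives ln(m/m₀) = −(Q_out/(Q_in−Q_out)) ln(V/V₀).
m = m₀ (V₀/V)^(Q_out/(Q_in−Q_out)) = 54.58 × (11.01/6.46171)^(-3.90064) = 6.82764 g.
C = m/V = 6.82764/6.46171 = 1.05663 g/m³.

1.057 g/m³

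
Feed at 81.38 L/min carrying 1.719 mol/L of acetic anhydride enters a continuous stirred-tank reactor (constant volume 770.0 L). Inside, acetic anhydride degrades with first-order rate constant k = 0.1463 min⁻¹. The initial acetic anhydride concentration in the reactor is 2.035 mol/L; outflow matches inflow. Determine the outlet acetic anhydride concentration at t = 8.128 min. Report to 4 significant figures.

Species balance: V dC/dt = Q C_in − Q C − k V C.
This is linear with rate a = Q/V + k = 0.251988 min⁻¹.
C_ss = Q C_in/(Q + kV) = 0.720979 mol/L; C(t) = C_ss + (C₀ − C_ss) e^(−a t).
C(8.128) = 0.720979 + (1.31402)·e^(−0.251988·8.128) = 0.720979 + (1.31402)·0.128972 = 0.890450 mol/L.

0.8905 mol/L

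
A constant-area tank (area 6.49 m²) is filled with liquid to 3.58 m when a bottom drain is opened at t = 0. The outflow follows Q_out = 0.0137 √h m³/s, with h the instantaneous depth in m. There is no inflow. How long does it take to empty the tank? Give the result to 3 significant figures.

1790 s

A dh/dt = −Q_out = −0.0137 √h.
This is separable: 2 d(√h)/dt = −0.0137/A, so √h = √h₀ − (0.0137/(2A)) t.
Tank is empty when √h = 0: t_empty = 2A√h₀/0.0137.
t_empty = 2·6.49·√3.58/0.0137 = 12.980·1.8921/0.0137 = 1792.7 s.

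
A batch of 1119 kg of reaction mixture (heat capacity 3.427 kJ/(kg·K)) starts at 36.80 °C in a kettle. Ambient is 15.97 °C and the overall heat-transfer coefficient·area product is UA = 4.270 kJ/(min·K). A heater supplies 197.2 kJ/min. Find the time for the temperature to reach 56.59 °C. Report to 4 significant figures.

First-law balance (no shaft work): M c_p dT/dt = −UA(T − T_amb) + Q̇.
τ = M c_p/UA = 898.083 min; T_ss = T_amb + Q̇/UA = 15.97 + 197.2/4.270 = 62.1527 °C.
T(t) = T_ss + (T₀ − T_ss)e^(−t/τ); set T = 56.59:
t = −τ ln[(T − T_ss)/(T₀ − T_ss)] = −898.083 · ln(0.219412) = 1362.22 min.

1362 min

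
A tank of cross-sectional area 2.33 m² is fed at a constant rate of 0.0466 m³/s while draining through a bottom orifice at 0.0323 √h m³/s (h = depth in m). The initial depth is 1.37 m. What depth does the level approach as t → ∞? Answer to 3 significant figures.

2.08 m

Level balance: A dh/dt = 0.0466 − 0.0323 √h. Setting dh/dt = 0:
Q_in = 0.0323 √h_ss ⇒ √h_ss = 0.0466/0.0323 = 1.4427.
h_ss = 1.4427² = 2.0815 m. (Since h₀ = 1.37 m < h_ss, the level will rise toward this value.)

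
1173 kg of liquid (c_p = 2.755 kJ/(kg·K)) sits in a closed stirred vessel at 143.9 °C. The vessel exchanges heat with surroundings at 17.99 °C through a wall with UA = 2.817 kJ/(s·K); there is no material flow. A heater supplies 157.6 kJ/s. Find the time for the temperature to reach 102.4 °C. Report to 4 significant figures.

Heat balance on the well-mixed liquid: M c_p dT/dt = −UA(T − T_amb) + Q̇.
τ = M c_p/UA = 1147.18 s; T_ss = T_amb + Q̇/UA = 17.99 + 157.6/2.817 = 73.9360 °C.
T(t) = T_ss + (T₀ − T_ss)e^(−t/τ); set T = 102.4:
t = −τ ln[(T − T_ss)/(T₀ − T_ss)] = −1147.18 · ln(0.406837) = 1031.71 s.

1032 s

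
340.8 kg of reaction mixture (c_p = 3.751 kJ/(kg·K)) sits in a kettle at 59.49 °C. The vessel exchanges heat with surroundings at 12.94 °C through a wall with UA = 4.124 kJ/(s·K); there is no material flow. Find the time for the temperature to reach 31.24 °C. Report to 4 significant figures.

Energy balance: M c_p dT/dt = −UA(T − T_amb).
τ = M c_p/UA = 309.976 s; T_ss = T_amb = 12.9400 °C.
T(t) = T_ss + (T₀ − T_ss)e^(−t/τ); set T = 31.24:
t = −τ ln[(T − T_ss)/(T₀ − T_ss)] = −309.976 · ln(0.393126) = 289.402 s.

289.4 s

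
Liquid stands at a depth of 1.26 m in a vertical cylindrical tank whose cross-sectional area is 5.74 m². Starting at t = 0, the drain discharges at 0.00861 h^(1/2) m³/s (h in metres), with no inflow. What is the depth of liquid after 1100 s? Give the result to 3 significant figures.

0.0885 m

With no inflow, A dh/dt = −0.00861 √h.
This is separable: 2 d(√h)/dt = −0.00861/A, so √h = √h₀ − (0.00861/(2A)) t.
√h = √1.26 − 0.00861·1100/(2·5.74) = 1.1225 − 0.82500 = 0.29750.
h = 0.29750² = 0.088505 m.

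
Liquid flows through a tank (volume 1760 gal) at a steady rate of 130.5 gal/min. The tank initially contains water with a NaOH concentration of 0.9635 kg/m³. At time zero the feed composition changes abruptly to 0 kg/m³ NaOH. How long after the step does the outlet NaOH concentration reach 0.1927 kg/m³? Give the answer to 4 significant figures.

Accumulation = in − out for the solute gives V dC/dt = Q(C_in − C), so τ = V/Q = 13.4866 min.
C(t) = C_in + (C₀ − C_in) e^(−t/τ). Set C = 0.1927 and solve for t:
e^(−t/τ) = (C − C_in)/(C₀ − C_in) = (0.1927 − 0)/(0.9635 − 0) = 0.200000
t = −τ ln(…) = 13.4866 × 1.60944 = 21.7058 min.

21.71 min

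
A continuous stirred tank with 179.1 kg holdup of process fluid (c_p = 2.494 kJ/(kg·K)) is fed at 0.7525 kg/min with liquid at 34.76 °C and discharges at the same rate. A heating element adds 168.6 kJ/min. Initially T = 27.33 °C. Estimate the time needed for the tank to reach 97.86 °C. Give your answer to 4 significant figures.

Unsteady energy balance on the tank contents: M c_p dT/dt = ṁ c_p (T_in − T) + 168.6.
τ = M/ṁ = 238.007 min; T_ss = T_in + Q̇/(ṁ c_p) = 124.597 °C.
T(t) = T_ss + (T₀ − T_ss) e^(−t/τ). Set T = 97.86:
e^(−t/τ) = (97.86 − 124.597)/(27.33 − 124.597) = 0.274882
t = −238.007 · ln(0.274882) = 307.365 min.

307.4 min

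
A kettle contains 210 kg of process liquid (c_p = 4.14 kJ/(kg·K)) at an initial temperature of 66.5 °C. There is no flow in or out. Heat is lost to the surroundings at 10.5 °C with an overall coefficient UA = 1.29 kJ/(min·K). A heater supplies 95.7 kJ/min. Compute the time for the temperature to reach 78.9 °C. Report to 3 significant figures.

Lumped-capacitance energy balance: M c_p dT/dt = UA(T_amb − T) + Q̇.
τ = M c_p/UA = 673.95 min; T_ss = T_amb + Q̇/UA = 10.5 + 95.7/1.29 = 84.686 °C.
T(t) = T_ss + (T₀ − T_ss)e^(−t/τ); set T = 78.9:
t = −τ ln[(T − T_ss)/(T₀ − T_ss)] = −673.95 · ln(0.31816) = 771.82 min.

772 min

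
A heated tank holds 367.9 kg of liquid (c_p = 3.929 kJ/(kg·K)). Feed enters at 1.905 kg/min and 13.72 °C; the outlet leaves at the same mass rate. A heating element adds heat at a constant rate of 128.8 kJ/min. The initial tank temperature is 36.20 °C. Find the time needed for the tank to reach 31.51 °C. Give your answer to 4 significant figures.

425.7 min

M c_p dT/dt = ṁ c_p (T_in − T) + Q̇.
τ = M/ṁ = 193.123 min; T_ss = T_in + Q̇/(ṁ c_p) = 30.9283 °C.
T(t) = T_ss + (T₀ − T_ss) e^(−t/τ). Set T = 31.51:
e^(−t/τ) = (31.51 − 30.9283)/(36.20 − 30.9283) = 0.110338
t = −193.123 · ln(0.110338) = 425.684 min.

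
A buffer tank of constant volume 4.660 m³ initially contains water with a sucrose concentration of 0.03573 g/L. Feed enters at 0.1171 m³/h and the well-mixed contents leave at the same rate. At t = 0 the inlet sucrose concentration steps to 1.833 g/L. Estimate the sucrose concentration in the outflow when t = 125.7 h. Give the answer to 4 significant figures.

Accumulation = in − out for the solute gives V dC/dt = Q(C_in − C).
Rewrite as dC/dt + C/τ = C_in/τ, τ = V/Q = 39.7950 h.
This is linear first-order; C(t) = C_in + (C₀ − C_in) e^(−t/τ).
C(125.7) = 1.833 + (0.03573 − 1.833)·e^(−125.7/39.7950) = 1.833 + (-1.79727)·0.0424816 = 1.75665 g/L.

1.757 g/L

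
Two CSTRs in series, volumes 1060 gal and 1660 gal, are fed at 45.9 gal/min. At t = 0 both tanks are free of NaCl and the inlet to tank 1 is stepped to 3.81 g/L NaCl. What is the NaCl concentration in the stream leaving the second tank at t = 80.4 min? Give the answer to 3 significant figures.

2.88 g/L

Time constants: τᵢ = Vᵢ/Q for each well-mixed tank.
τ₁ = 1060/45.9 = 23.094 min; τ₂ = 1660/45.9 = 36.166 min.
Solving the cascade with C₁(0)=C₂(0)=0 gives C₂(t) = C_in[1 − (τ₁ e^(−t/τ₁) − τ₂ e^(−t/τ₂))/(τ₁ − τ₂)].
At t = 80.4: e^(−t/τ₁) = 0.030762, e^(−t/τ₂) = 0.10827.
C₂ = 3.81·[1 − (23.094·0.030762 − 36.166·0.10827)/(-13.072)] = 3.81·0.75479 = 2.8758 g/L.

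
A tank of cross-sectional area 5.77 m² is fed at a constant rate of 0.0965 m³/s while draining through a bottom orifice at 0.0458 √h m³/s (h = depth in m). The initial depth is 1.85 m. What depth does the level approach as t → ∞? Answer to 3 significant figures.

4.44 m

Mass balance (ρ constant): A dh/dt = Q_in − 0.0458 √h. At steady state dh/dt = 0:
Q_in = 0.0458 √h_ss ⇒ √h_ss = 0.0965/0.0458 = 2.1070.
h_ss = 2.1070² = 4.4394 m. (Since h₀ = 1.85 m < h_ss, the level will rise toward this value.)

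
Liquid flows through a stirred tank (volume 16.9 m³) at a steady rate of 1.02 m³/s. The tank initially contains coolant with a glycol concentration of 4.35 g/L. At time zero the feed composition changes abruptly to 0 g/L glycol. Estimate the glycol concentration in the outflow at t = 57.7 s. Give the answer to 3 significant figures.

0.134 g/L

Transient balance on the dissolved component: V dC/dt = Q(C_in − C).
Time constant τ = V/Q = 16.9/1.02 = 16.569 s.
Integrating: C(t) = C_in + (C₀ − C_in) e^(−t/τ).
C(57.7) = 0 + (4.35 − 0)·e^(−57.7/16.569) = 0 + (4.3500)·0.030731 = 0.13368 g/L.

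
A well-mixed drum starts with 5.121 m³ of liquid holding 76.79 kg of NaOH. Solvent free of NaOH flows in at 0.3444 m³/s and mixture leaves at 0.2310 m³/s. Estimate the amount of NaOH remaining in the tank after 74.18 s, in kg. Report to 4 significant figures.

Total volume: dV/dt = Q_in − Q_out = 0.113400 m³/s, so V(t) = 5.121 + 0.113400 t and V(74.18) = 13.5330 m³.
Species balance (pure solvent in): dm/dt = −Q_out · m/V(t).
Separate: dm/m = −Q_out dt/V(t) ⇒ ln(m/m₀) = −(Q_out/(Q_in−Q_out)) ln(V/V₀).
m = m₀ (V₀/V)^(Q_out/(Q_in−Q_out)) = 76.79 × (5.121/13.5330)^(2.03704) = 10.6070 kg.

10.61 kg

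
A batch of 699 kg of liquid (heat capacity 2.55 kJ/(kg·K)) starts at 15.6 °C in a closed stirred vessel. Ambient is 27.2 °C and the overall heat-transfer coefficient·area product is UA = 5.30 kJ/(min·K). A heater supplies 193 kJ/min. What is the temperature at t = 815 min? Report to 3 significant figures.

59.4 °C

Heat balance on the well-mixed liquid: M c_p dT/dt = −UA(T − T_amb) + Q̇.
dT/dt = (T_ss − T)/τ with T_ss = T_amb + Q̇/UA = 27.2 + 193/5.30 = 63.615 °C, τ = M c_p/UA = 699·2.55/5.30 = 336.31 min.
Solution: T(t) = T_ss + (T₀ − T_ss) e^(−t/τ).
T(815) = 63.615 + (-48.015)·0.088624 = 59.360 °C.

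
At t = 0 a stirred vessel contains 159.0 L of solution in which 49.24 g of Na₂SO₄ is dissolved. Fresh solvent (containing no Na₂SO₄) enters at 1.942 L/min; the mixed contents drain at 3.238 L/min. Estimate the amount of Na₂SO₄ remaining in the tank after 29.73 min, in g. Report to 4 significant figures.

Total volume: dV/dt = Q_in − Q_out = -1.29600 L/min, so V(t) = 159.0 − 1.29600 t and V(29.73) = 120.470 L.
Solute balance: dm/dt = 0 − Q_out C = −Q_out m/V(t).
dm/m = −Q_out dt/(V₀ − 1.29600 t); integrating gives ln(m/m₀) = −(Q_out/(Q_in−Q_out)) ln(V/V₀).
m = m₀ (V₀/V)^(Q_out/(Q_in−Q_out)) = 49.24 × (159.0/120.470)^(-2.49846) = 24.6154 g.

24.62 g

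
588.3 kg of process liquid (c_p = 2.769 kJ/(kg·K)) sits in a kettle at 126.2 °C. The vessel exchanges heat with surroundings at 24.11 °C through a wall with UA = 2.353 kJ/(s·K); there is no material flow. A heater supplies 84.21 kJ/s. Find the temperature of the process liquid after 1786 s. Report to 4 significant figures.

64.92 °C

Lumped-capacitance energy balance: M c_p dT/dt = UA(T_amb − T) + Q̇.
dT/dt = (T_ss − T)/τ with T_ss = T_amb + Q̇/UA = 24.11 + 84.21/2.353 = 59.8984 °C, τ = M c_p/UA = 588.3·2.769/2.353 = 692.309 s.
Integrating: T(t) = T_ss + (T₀ − T_ss) e^(−t/τ).
T(1786) = 59.8984 + (66.3016)·0.0757912 = 64.9234 °C.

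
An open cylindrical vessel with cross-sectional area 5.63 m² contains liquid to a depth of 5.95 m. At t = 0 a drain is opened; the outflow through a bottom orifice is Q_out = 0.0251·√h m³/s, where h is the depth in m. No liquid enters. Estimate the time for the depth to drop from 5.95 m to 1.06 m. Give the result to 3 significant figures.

632 s

With no inflow, A dh/dt = −0.0251 √h.
This is separable: 2 d(√h)/dt = −0.0251/A, so √h = √h₀ − (0.0251/(2A)) t.
t = 2A(√h₀ − √h)/0.0251 = 2·5.63·(√5.95 − √1.06)/0.0251
  = 11.260 × (2.4393 − 1.0296) / 0.0251 = 632.40 s.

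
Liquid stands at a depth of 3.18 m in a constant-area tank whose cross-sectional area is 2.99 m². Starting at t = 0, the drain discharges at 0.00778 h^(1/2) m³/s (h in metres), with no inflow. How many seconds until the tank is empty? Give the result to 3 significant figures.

A dh/dt = −Q_out = −0.00778 √h.
This is separable: 2 d(√h)/dt = −0.00778/A, so √h = √h₀ − (0.00778/(2A)) t.
Tank is empty when √h = 0: t_empty = 2A√h₀/0.00778.
t_empty = 2·2.99·√3.18/0.00778 = 5.9800·1.7833/0.00778 = 1370.7 s.

1370 s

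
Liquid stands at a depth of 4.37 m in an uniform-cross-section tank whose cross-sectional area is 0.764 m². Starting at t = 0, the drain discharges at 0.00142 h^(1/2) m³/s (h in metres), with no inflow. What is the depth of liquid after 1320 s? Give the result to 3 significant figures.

0.746 m

With no inflow, A dh/dt = −0.00142 √h.
∫ h^(−1/2) dh = −(0.00142/A) ∫ dt, giving 2√h = 2√h₀ − (0.00142/A) t.
√h = √4.37 − 0.00142·1320/(2·0.764) = 2.0905 − 1.2267 = 0.86375.
h = 0.86375² = 0.74607 m.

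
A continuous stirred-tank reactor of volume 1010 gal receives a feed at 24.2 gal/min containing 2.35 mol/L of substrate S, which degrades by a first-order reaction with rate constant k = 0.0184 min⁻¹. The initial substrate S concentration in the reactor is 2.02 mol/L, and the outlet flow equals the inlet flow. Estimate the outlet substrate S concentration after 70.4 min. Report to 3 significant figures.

Accumulation = in − out − consumed: V dC/dt = Q C_in − Q C − k V C.
This is linear with rate a = Q/V + k = 0.042360 min⁻¹.
C_ss = Q C_in/(Q + kV) = 1.3292 mol/L; C(t) = C_ss + (C₀ − C_ss) e^(−a t).
C(70.4) = 1.3292 + (0.69076)·e^(−0.042360·70.4) = 1.3292 + (0.69076)·0.050683 = 1.3642 mol/L.

1.36 mol/L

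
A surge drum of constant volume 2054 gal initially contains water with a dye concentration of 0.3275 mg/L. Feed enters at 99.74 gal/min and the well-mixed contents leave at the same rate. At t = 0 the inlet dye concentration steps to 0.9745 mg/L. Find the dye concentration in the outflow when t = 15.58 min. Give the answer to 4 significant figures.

0.6709 mg/L

Mass balance on the solute (V constant): V dC/dt = Q(C_in − C).
Time constant τ = V/Q = 2054/99.74 = 20.5935 min.
Solution: C(t) = C_in + (C₀ − C_in) e^(−t/τ).
C(15.58) = 0.9745 + (0.3275 − 0.9745)·e^(−15.58/20.5935) = 0.9745 + (-0.647000)·0.469284 = 0.670873 mg/L.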